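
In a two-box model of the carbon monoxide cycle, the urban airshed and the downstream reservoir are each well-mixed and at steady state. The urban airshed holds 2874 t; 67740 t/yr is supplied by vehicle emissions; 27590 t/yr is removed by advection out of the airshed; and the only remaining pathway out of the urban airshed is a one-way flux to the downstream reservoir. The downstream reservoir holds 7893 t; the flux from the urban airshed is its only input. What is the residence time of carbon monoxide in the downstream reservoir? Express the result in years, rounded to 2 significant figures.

Balance the urban airshed: ΣF_in = 67740 t/yr.
Flux to the downstream reservoir = ΣF_in − (27590) = 40150 t/yr.
At steady state the output of the downstream reservoir equals its input, 40150 t/yr.
τ = M / F = 7893 / 40150 = 0.1966 yr.

0.20 yr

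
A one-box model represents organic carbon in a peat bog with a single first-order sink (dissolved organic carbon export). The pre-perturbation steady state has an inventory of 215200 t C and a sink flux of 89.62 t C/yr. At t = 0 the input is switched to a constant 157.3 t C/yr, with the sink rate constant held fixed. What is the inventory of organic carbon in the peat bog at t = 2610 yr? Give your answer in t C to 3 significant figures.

323000 t C

The sink rate constant is k = F₀/M₀ = 89.62/215200 = 0.0004164 yr⁻¹.
Solving dM/dt = F₁ − kM with M(0) = M₀ gives M(t) = F₁/k + (M₀ − F₁/k)·e^(−kt).
F₁/k = 157.3/0.0004164 = 377720 t C; kt = 0.0004164 × 2610 = 1.087, e^(−kt) = 0.3372.
M(2610) = 377720 + (215200 − 377720) × 0.3372 = 377720 − 54810 = 322910 t C.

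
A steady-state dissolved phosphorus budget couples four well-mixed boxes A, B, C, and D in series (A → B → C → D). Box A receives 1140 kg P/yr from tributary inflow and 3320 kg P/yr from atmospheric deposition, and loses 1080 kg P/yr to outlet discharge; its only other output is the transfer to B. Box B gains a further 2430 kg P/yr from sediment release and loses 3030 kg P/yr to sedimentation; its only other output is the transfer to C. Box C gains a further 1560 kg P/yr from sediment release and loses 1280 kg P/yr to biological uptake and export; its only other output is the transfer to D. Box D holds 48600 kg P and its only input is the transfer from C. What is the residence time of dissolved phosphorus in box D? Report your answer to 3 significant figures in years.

Box A: F(A→B) = (1140 + 3320) − 1080 = 3380.0 kg P/yr.
Box B: F(B→C) = (3380.0 + 2430) − 3030 = 2780.0 kg P/yr.
Box C: F(C→D) = (2780.0 + 1560) − 1280 = 3060.0 kg P/yr.
Box D throughput = its input = 3060.0 kg P/yr; τ = 48600 / 3060.0 = 15.88 yr.

15.9 yr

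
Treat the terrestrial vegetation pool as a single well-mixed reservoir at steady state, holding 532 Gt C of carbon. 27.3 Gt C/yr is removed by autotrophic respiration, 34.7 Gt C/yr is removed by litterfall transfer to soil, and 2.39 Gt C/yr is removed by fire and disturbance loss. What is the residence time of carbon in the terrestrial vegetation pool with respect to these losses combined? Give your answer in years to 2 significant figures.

8.3 yr

Total removal = 27.30 + 34.70 + 2.390 = 64.390 Gt C/yr.
τ = M / ΣF_out = 532 / 64.390 = 8.262 yr.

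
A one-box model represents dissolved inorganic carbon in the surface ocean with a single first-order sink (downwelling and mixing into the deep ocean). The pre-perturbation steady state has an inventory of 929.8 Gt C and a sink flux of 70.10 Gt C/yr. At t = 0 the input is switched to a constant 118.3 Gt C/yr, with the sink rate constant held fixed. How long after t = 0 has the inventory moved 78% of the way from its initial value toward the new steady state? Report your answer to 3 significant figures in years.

20.1 yr

τ = M₀/F₀ = 929.8/70.10 = 13.26 yr.
The remaining gap fraction is e^(−t/τ); 78% covered ⇒ e^(−t/τ) = 0.220.
t = −τ ln(0.220) = 13.26 × 1.514 = 20.08 yr.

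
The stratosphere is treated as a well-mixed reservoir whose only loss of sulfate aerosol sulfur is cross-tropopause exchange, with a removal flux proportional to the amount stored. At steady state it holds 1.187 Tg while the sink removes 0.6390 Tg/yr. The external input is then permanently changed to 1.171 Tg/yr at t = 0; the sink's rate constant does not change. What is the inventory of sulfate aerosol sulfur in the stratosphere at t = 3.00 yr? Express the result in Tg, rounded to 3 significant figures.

τ = M₀/F₀ = 1.187/0.6390 = 1.858 yr; rate constant k = 1/τ.
New steady state M_∞ = F₁/k = F₁·τ = 1.171 × 1.858 = 2.1752 Tg.
M(t) = M_∞ + (M₀ − M_∞)·e^(−t/τ); t/τ = 3.00/1.858 = 1.615, so e^(−t/τ) = 0.1989.
M(t) = 2.1752 − 0.9882 × 0.1989 = 1.9787 Tg.

1.98 Tg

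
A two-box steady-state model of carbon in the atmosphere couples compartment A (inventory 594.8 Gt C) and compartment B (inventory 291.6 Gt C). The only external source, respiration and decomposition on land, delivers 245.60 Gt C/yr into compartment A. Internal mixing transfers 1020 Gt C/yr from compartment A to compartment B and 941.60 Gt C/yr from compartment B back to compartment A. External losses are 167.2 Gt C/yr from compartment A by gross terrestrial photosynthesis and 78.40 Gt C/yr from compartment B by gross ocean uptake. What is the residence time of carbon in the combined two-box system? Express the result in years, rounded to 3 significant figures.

Residence time in the combined system uses the total inventory and the total *external* removal — internal exchanges between the two boxes cancel.
M_total = 594.8 + 291.6 = 886.40 Gt C.
ΣF_external_out = 167.2 + 78.40 = 245.60 Gt C/yr.
τ = M_total / ΣF_ext = 886.40 / 245.60 = 3.609 yr.

3.61 yr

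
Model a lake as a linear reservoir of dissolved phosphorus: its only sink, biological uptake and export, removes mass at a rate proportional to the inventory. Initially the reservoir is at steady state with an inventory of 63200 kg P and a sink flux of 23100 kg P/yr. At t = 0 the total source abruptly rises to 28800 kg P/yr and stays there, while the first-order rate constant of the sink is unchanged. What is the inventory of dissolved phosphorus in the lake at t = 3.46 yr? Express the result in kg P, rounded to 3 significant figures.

74400 kg P

The sink rate constant is k = F₀/M₀ = 23100/63200 = 0.3655 yr⁻¹.
Solving dM/dt = F₁ − kM with M(0) = M₀ gives M(t) = F₁/k + (M₀ − F₁/k)·e^(−kt).
F₁/k = 28800/0.3655 = 78795 kg P; kt = 0.3655 × 3.46 = 1.265, e^(−kt) = 0.2823.
M(3.46) = 78795 + (63200 − 78795) × 0.2823 = 78795 − 4403 = 74392 kg P.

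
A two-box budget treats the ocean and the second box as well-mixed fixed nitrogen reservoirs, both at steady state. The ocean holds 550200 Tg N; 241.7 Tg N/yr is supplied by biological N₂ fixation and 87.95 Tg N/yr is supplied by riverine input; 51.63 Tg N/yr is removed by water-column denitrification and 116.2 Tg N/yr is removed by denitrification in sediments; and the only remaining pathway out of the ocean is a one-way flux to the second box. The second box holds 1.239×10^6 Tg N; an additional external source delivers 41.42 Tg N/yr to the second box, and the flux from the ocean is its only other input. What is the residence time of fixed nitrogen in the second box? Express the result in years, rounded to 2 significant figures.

6100 yr

Balance the ocean: ΣF_in = 241.7 + 87.95 = 329.65 Tg N/yr.
Flux to the second box = ΣF_in − (51.63 + 116.2) = 161.82 Tg N/yr.
Total input to the second box = 161.82 + 41.42 = 203.24 Tg N/yr; at steady state this equals its total output.
τ = M / F = 1.239×10^6 / 203.24 = 6096 yr.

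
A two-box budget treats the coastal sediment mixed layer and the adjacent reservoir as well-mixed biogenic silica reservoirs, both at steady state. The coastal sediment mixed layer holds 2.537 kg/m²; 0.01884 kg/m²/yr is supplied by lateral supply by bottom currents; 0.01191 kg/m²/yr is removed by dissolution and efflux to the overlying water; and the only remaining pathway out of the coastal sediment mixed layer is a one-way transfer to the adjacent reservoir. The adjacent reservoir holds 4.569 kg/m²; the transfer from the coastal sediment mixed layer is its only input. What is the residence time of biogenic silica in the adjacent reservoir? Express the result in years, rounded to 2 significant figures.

Balance the coastal sediment mixed layer: ΣF_in = 0.018840 kg/m²/yr.
Transfer to the adjacent reservoir = ΣF_in − (0.01191) = 0.0069300 kg/m²/yr.
At steady state the output of the adjacent reservoir equals its input, 0.0069300 kg/m²/yr.
τ = M / F = 4.569 / 0.0069300 = 659.3 yr.

660 yr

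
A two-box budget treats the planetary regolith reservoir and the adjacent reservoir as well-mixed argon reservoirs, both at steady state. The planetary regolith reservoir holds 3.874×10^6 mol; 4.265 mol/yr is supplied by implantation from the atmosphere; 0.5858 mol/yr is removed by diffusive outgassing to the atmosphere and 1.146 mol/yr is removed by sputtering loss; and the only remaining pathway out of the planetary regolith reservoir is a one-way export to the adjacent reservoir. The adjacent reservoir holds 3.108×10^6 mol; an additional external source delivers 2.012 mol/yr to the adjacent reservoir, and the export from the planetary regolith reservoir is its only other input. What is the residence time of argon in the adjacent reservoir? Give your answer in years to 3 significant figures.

Balance the planetary regolith reservoir: ΣF_in = 4.2650 mol/yr.
Export to the adjacent reservoir = ΣF_in − (0.5858 + 1.146) = 2.5332 mol/yr.
Total input to the adjacent reservoir = 2.5332 + 2.012 = 4.5452 mol/yr; at steady state this equals its total output.
τ = M / F = 3.108×10^6 / 4.5452 = 683800 yr.

684000 yr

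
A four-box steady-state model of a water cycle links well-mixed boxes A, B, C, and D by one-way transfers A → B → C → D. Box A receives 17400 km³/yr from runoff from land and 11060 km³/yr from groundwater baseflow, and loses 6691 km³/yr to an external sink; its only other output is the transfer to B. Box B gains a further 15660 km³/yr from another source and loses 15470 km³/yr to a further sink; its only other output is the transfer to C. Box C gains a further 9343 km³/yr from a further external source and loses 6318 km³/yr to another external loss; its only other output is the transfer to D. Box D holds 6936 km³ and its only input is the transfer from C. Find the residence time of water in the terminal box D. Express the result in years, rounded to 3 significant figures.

Box A: F(A→B) = (17400 + 11060) − 6691 = 21769 km³/yr.
Box B: F(B→C) = (21769 + 15660) − 15470 = 21959 km³/yr.
Box C: F(C→D) = (21959 + 9343) − 6318 = 24984 km³/yr.
Box D throughput = its input = 24984 km³/yr; τ = 6936 / 24984 = 0.2776 yr.

0.278 yr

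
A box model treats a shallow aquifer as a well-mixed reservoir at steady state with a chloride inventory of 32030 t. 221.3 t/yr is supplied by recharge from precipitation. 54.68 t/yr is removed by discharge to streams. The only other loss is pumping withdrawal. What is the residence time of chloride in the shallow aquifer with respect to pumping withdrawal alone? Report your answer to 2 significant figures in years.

At steady state ΣF_in = ΣF_out.
ΣF_in = 221.30 t/yr.
Pumping withdrawal flux = ΣF_in − (54.68) = 221.30 − 54.68 = 166.6 t/yr.
τ = M / F = 32030 / 166.6 = 192.2 yr.

190 yr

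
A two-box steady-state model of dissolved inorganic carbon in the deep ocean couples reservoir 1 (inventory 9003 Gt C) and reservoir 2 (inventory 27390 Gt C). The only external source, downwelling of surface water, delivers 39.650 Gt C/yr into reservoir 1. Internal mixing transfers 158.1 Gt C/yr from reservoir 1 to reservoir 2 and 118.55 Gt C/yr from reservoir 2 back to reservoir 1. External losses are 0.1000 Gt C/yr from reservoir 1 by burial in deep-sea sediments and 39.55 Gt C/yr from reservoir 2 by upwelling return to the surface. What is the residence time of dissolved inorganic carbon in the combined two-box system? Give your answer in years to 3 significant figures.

918 yr

Treat the two boxes together as one reservoir: the mixing fluxes between them are internal recycling, so τ = ΣM / Σ(external losses).
M_total = 9003 + 27390 = 36393 Gt C.
ΣF_external_out = 0.1000 + 39.55 = 39.650 Gt C/yr.
τ = M_total / ΣF_ext = 36393 / 39.650 = 917.9 yr.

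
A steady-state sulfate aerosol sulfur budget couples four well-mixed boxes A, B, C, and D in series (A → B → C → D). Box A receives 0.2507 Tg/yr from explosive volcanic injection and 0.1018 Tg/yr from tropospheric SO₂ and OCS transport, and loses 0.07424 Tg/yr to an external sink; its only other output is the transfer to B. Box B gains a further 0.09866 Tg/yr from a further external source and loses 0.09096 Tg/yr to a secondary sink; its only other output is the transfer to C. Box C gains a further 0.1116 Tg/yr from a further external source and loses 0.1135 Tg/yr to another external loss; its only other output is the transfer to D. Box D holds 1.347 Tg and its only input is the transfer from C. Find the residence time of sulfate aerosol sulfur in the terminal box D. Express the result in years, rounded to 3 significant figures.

4.74 yr

Box A: F(A→B) = (0.2507 + 0.1018) − 0.07424 = 0.27826 Tg/yr.
Box B: F(B→C) = (0.27826 + 0.09866) − 0.09096 = 0.28596 Tg/yr.
Box C: F(C→D) = (0.28596 + 0.1116) − 0.1135 = 0.28406 Tg/yr.
Box D throughput = its input = 0.28406 Tg/yr; τ = 1.347 / 0.28406 = 4.742 yr.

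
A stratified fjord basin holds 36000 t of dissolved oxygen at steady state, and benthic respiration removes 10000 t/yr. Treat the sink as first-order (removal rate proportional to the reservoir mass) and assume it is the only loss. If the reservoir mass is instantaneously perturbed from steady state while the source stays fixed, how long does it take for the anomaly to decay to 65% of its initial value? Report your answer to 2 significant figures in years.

For a linear reservoir the anomaly decays as exp(−t/τ) with τ = M/F = 36000/10000 = 3.600 yr.
exp(−t/τ) = 0.65 ⇒ t = −τ ln(0.65) = 3.600 × 0.4308 = 1.551 yr.

1.6 yr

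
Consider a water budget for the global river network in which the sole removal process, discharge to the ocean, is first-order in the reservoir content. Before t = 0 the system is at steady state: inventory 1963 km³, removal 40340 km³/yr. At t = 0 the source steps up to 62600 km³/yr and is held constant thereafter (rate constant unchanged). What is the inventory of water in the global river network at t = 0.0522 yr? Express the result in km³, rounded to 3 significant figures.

τ = M₀/F₀ = 1963/40340 = 0.04866 yr; rate constant k = 1/τ.
New steady state M_∞ = F₁/k = F₁·τ = 62600 × 0.04866 = 3046.2 km³.
M(t) = M_∞ + (M₀ − M_∞)·e^(−t/τ); t/τ = 0.0522/0.04866 = 1.073, so e^(−t/τ) = 0.3421.
M(t) = 3046.2 − 1083 × 0.3421 = 2675.7 km³.

2680 km³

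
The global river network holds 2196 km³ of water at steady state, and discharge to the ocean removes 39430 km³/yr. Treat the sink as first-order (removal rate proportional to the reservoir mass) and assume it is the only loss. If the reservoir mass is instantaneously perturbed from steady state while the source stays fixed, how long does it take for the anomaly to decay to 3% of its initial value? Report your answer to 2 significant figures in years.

For a linear reservoir the anomaly decays as exp(−t/τ) with τ = M/F = 2196/39430 = 0.05569 yr.
exp(−t/τ) = 0.03 ⇒ t = −τ ln(0.03) = 0.05569 × 3.507 = 0.1953 yr.

0.20 yr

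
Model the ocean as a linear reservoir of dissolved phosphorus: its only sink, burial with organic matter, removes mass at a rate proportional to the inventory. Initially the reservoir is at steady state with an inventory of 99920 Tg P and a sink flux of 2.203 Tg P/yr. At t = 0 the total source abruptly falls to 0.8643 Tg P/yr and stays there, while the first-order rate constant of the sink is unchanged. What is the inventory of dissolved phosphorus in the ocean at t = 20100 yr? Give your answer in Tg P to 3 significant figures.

Residence time τ = M₀/F₀ = 45360 yr. The eventual steady state is M_∞ = M₀·(F₁/F₀) = 99920 × 0.8643/2.203 = 39201 Tg P.
The anomaly ΔM(t) = M(t) − M_∞ decays as ΔM₀·e^(−t/τ) with ΔM₀ = 99920 − 39201 = 60720 Tg P.
At t = 20100 yr, e^(−t/τ) = e^(−0.4432) = 0.6420, so ΔM = 38980 Tg P and M = 39201 + 38980 = 78183 Tg P.

78200 Tg P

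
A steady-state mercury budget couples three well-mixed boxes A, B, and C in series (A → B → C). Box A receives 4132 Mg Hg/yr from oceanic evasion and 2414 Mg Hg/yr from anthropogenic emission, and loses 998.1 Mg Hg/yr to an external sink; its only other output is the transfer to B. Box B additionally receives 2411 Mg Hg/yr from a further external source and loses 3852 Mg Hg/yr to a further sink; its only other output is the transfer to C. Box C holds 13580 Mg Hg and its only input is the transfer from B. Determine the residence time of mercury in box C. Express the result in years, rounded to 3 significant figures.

Box A: F(A→B) = (4132 + 2414) − 998.1 = 5547.9 Mg Hg/yr.
Box B: F(B→C) = (5547.9 + 2411) − 3852 = 4106.9 Mg Hg/yr.
Box C throughput = its input = 4106.9 Mg Hg/yr; τ = 13580 / 4106.9 = 3.307 yr.

3.31 yr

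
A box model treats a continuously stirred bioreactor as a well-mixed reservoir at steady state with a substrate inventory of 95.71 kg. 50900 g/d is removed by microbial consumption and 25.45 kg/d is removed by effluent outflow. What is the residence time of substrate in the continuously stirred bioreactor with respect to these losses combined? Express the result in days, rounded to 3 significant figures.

1.25 d

Convert the microbial consumption flux: 50900 g/d = 50.90 kg/d.
Total removal = 50.90 + 25.45 = 76.350 kg/d.
τ = M / ΣF_out = 95.71 / 76.350 = 1.254 d.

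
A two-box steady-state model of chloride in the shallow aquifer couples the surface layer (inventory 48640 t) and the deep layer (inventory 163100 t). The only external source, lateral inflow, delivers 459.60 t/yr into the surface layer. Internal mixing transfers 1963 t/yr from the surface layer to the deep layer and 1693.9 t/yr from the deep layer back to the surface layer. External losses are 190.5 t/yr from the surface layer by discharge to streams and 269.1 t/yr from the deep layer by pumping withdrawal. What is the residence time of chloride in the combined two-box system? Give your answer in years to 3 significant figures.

461 yr

For the system as a whole, the A↔B exchange is internal and contributes nothing to the throughput; only the external sinks remove mass.
M_total = 48640 + 163100 = 211740 t.
ΣF_external_out = 190.5 + 269.1 = 459.60 t/yr.
τ = M_total / ΣF_ext = 211740 / 459.60 = 460.7 yr.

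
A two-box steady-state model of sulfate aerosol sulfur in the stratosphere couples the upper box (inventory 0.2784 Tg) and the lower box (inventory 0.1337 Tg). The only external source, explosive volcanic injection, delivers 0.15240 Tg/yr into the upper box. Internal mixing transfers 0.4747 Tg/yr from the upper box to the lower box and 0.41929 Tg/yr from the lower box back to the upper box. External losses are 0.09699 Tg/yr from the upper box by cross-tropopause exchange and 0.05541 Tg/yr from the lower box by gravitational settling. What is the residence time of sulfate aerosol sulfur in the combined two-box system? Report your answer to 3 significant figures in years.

Treat the two boxes together as one reservoir: the mixing fluxes between them are internal recycling, so τ = ΣM / Σ(external losses).
M_total = 0.2784 + 0.1337 = 0.41210 Tg.
ΣF_external_out = 0.09699 + 0.05541 = 0.15240 Tg/yr.
τ = M_total / ΣF_ext = 0.41210 / 0.15240 = 2.704 yr.

2.70 yr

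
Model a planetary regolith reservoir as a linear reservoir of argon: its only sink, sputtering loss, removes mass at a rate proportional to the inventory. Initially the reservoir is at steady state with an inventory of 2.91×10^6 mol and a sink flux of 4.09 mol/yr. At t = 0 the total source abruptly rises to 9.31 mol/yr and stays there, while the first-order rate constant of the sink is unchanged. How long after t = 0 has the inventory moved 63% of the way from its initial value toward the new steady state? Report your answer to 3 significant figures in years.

τ = M₀/F₀ = 2.91×10^6/4.09 = 711500 yr.
The remaining gap fraction is e^(−t/τ); 63% covered ⇒ e^(−t/τ) = 0.370.
t = −τ ln(0.370) = 711500 × 0.9943 = 707400 yr.

707000 yr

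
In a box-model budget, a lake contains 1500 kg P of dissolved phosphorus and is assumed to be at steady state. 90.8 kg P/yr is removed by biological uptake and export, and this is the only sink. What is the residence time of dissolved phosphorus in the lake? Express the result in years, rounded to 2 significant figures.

17 yr

τ = M / F = 1500 / 90.8 = 16.52 yr.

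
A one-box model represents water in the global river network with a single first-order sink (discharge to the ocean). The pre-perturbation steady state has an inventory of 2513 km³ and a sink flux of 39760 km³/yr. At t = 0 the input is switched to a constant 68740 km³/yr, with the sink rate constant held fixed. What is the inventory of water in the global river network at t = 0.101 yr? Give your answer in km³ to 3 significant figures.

The sink rate constant is k = F₀/M₀ = 39760/2513 = 15.82 yr⁻¹.
Solving dM/dt = F₁ − kM with M(0) = M₀ gives M(t) = F₁/k + (M₀ − F₁/k)·e^(−kt).
F₁/k = 68740/15.82 = 4344.7 km³; kt = 15.82 × 0.101 = 1.598, e^(−kt) = 0.2023.
M(0.101) = 4344.7 + (2513 − 4344.7) × 0.2023 = 4344.7 − 370.5 = 3974.1 km³.

3970 km³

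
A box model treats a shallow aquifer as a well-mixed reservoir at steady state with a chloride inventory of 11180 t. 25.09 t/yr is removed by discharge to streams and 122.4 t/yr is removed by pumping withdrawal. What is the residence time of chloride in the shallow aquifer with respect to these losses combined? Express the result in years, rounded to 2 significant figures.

Total removal = 25.09 + 122.4 = 147.49 t/yr.
τ = M / ΣF_out = 11180 / 147.49 = 75.80 yr.

76 yr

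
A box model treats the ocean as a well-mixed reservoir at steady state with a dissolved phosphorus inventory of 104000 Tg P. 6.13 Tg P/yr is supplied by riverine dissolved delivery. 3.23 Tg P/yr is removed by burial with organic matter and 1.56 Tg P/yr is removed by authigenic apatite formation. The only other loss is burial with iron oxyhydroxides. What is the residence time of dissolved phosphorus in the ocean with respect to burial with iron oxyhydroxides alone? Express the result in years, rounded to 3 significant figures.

77600 yr

At steady state ΣF_in = ΣF_out.
ΣF_in = 6.1300 Tg P/yr.
Burial with iron oxyhydroxides flux = ΣF_in − (3.23 + 1.56) = 6.1300 − 4.790 = 1.340 Tg P/yr.
τ = M / F = 104000 / 1.340 = 77610 yr.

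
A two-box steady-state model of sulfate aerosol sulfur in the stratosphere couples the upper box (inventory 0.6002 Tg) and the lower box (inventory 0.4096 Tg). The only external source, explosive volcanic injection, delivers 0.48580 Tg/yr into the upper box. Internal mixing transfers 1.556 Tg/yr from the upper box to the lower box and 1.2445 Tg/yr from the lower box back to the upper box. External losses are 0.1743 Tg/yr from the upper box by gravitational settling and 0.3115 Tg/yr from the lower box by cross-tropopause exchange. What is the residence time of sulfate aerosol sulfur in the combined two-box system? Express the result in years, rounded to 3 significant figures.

2.08 yr

For the system as a whole, the A↔B exchange is internal and contributes nothing to the throughput; only the external sinks remove mass.
M_total = 0.6002 + 0.4096 = 1.0098 Tg.
ΣF_external_out = 0.1743 + 0.3115 = 0.48580 Tg/yr.
τ = M_total / ΣF_ext = 1.0098 / 0.48580 = 2.079 yr.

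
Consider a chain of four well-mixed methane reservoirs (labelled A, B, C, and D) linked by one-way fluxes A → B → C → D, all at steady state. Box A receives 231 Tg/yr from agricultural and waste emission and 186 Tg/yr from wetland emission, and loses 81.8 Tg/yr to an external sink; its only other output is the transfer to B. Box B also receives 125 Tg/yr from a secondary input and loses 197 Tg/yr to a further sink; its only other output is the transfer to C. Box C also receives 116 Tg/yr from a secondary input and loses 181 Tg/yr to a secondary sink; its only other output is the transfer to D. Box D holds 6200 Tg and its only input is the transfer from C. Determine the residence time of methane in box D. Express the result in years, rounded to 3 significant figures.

Box A: F(A→B) = (231 + 186) − 81.8 = 335.20 Tg/yr.
Box B: F(B→C) = (335.20 + 125) − 197 = 263.20 Tg/yr.
Box C: F(C→D) = (263.20 + 116) − 181 = 198.20 Tg/yr.
Box D throughput = its input = 198.20 Tg/yr; τ = 6200 / 198.20 = 31.28 yr.

31.3 yr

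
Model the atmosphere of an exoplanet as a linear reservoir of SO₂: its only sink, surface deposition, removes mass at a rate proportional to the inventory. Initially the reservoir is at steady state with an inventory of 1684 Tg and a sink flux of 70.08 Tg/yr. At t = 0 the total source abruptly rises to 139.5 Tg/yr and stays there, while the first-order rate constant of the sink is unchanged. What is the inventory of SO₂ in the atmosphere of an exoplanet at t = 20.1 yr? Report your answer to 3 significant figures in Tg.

2630 Tg

Residence time τ = M₀/F₀ = 24.03 yr. The eventual steady state is M_∞ = M₀·(F₁/F₀) = 1684 × 139.5/70.08 = 3352.1 Tg.
The anomaly ΔM(t) = M(t) − M_∞ decays as ΔM₀·e^(−t/τ) with ΔM₀ = 1684 − 3352.1 = −1668 Tg.
At t = 20.1 yr, e^(−t/τ) = e^(−0.8365) = 0.4332, so ΔM = −722.7 Tg and M = 3352.1 − 722.7 = 2629.4 Tg.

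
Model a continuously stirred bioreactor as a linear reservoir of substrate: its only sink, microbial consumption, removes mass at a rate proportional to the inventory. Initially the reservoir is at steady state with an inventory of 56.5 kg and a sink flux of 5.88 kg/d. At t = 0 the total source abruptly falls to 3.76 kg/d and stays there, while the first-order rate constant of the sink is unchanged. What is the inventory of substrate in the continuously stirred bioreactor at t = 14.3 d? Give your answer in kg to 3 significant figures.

Residence time τ = M₀/F₀ = 9.609 d. The eventual steady state is M_∞ = M₀·(F₁/F₀) = 56.5 × 3.76/5.88 = 36.129 kg.
The anomaly ΔM(t) = M(t) − M_∞ decays as ΔM₀·e^(−t/τ) with ΔM₀ = 56.5 − 36.129 = 20.37 kg.
At t = 14.3 d, e^(−t/τ) = e^(−1.488) = 0.2258, so ΔM = 4.599 kg and M = 36.129 + 4.599 = 40.728 kg.

40.7 kg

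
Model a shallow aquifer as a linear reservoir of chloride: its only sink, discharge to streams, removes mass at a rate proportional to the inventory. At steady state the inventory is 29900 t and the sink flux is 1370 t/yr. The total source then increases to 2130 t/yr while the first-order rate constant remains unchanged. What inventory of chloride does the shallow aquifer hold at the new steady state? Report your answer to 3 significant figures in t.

Rate constant k = F/M = 1370 / 29900 = 0.04582 yr⁻¹.
At the new steady state, source = k·M_new ⇒ M_new = 2130 / 0.04582 = 46490 t.
(Equivalently M_new = M × F_new/F_old = 29900 × 2130/1370.)

46500 t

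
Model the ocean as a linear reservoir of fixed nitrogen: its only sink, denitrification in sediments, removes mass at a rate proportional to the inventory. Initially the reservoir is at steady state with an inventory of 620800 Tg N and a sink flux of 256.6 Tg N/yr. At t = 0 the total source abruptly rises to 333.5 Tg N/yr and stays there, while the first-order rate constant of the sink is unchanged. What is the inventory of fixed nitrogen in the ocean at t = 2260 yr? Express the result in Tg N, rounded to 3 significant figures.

734000 Tg N

The sink rate constant is k = F₀/M₀ = 256.6/620800 = 0.0004133 yr⁻¹.
Solving dM/dt = F₁ − kM with M(0) = M₀ gives M(t) = F₁/k + (M₀ − F₁/k)·e^(−kt).
F₁/k = 333.5/0.0004133 = 806850 Tg N; kt = 0.0004133 × 2260 = 0.9341, e^(−kt) = 0.3929.
M(2260) = 806850 + (620800 − 806850) × 0.3929 = 806850 − 73100 = 733740 Tg N.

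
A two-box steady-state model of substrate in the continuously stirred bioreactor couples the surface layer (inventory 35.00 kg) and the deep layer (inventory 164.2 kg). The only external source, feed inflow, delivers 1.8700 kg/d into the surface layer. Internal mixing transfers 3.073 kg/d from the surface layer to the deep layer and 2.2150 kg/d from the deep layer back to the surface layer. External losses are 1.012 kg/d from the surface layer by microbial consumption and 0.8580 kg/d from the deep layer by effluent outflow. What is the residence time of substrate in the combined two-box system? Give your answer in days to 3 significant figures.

107 d

For the system as a whole, the A↔B exchange is internal and contributes nothing to the throughput; only the external sinks remove mass.
M_total = 35.00 + 164.2 = 199.20 kg.
ΣF_external_out = 1.012 + 0.8580 = 1.8700 kg/d.
τ = M_total / ΣF_ext = 199.20 / 1.8700 = 106.5 d.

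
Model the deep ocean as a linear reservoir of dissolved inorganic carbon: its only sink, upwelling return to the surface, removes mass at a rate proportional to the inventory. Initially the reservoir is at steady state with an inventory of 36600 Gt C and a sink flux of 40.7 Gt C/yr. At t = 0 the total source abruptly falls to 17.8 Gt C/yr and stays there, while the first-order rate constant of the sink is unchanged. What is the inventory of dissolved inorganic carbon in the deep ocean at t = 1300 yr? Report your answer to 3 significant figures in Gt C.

20900 Gt C

The sink rate constant is k = F₀/M₀ = 40.7/36600 = 0.001112 yr⁻¹.
Solving dM/dt = F₁ − kM with M(0) = M₀ gives M(t) = F₁/k + (M₀ − F₁/k)·e^(−kt).
F₁/k = 17.8/0.001112 = 16007 Gt C; kt = 0.001112 × 1300 = 1.446, e^(−kt) = 0.2356.
M(1300) = 16007 + (36600 − 16007) × 0.2356 = 16007 + 4852 = 20859 Gt C.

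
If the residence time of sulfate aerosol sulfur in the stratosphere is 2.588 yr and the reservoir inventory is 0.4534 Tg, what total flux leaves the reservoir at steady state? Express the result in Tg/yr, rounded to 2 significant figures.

0.18 Tg/yr

F = M / τ = 0.4534 / 2.588 = 0.1752 Tg/yr.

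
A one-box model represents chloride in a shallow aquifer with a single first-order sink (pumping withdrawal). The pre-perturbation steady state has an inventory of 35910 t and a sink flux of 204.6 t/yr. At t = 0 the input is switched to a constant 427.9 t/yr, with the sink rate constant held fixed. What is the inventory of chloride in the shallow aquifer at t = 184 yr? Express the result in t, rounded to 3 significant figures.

61400 t

τ = M₀/F₀ = 35910/204.6 = 175.5 yr; rate constant k = 1/τ.
New steady state M_∞ = F₁/k = F₁·τ = 427.9 × 175.5 = 75102 t.
M(t) = M_∞ + (M₀ − M_∞)·e^(−t/τ); t/τ = 184/175.5 = 1.048, so e^(−t/τ) = 0.3505.
M(t) = 75102 − 39190 × 0.3505 = 61365 t.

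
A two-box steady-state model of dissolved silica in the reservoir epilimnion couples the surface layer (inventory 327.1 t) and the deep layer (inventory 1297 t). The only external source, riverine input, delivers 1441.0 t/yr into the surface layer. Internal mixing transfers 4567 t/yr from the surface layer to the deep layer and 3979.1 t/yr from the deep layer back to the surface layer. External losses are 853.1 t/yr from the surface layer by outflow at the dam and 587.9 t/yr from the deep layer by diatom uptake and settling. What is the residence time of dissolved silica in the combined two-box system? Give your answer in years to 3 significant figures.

Treat the two boxes together as one reservoir: the mixing fluxes between them are internal recycling, so τ = ΣM / Σ(external losses).
M_total = 327.1 + 1297 = 1624.1 t.
ΣF_external_out = 853.1 + 587.9 = 1441.0 t/yr.
τ = M_total / ΣF_ext = 1624.1 / 1441.0 = 1.127 yr.

1.13 yr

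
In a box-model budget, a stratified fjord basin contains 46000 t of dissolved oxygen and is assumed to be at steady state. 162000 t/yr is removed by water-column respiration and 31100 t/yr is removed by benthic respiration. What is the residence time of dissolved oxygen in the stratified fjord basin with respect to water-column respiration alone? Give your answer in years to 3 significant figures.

0.284 yr

Residence time with respect to a single sink: τ = M / F_sink.
τ = 46000 / 162000 = 0.2840 yr.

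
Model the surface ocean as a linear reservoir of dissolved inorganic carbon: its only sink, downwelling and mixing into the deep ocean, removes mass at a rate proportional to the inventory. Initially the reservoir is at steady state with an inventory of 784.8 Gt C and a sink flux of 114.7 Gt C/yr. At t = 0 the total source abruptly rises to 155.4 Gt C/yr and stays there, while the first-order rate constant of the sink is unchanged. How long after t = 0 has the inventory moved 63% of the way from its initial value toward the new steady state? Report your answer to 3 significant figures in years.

τ = M₀/F₀ = 784.8/114.7 = 6.842 yr.
The remaining gap fraction is e^(−t/τ); 63% covered ⇒ e^(−t/τ) = 0.370.
t = −τ ln(0.370) = 6.842 × 0.9943 = 6.803 yr.

6.80 yr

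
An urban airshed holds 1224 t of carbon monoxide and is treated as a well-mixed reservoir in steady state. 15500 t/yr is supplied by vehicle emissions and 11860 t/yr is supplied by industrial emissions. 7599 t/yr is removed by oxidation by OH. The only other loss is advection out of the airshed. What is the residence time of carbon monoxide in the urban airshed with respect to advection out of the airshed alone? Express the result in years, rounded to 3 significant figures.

0.0619 yr

At steady state ΣF_in = ΣF_out.
ΣF_in = 15500 + 11860 = 27360 t/yr.
Advection out of the airshed flux = ΣF_in − (7599) = 27360 − 7599 = 19760 t/yr.
τ = M / F = 1224 / 19760 = 0.06194 yr.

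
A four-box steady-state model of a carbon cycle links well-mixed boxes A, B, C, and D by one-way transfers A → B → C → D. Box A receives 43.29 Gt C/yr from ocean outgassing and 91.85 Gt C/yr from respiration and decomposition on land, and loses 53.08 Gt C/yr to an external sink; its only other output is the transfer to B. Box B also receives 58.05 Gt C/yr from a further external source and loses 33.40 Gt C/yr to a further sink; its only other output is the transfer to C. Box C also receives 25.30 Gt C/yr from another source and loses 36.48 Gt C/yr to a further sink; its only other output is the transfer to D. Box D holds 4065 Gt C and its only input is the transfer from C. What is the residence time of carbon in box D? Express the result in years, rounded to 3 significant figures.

Box A: F(A→B) = (43.29 + 91.85) − 53.08 = 82.060 Gt C/yr.
Box B: F(B→C) = (82.060 + 58.05) − 33.40 = 106.71 Gt C/yr.
Box C: F(C→D) = (106.71 + 25.30) − 36.48 = 95.530 Gt C/yr.
Box D throughput = its input = 95.530 Gt C/yr; τ = 4065 / 95.530 = 42.55 yr.

42.6 yr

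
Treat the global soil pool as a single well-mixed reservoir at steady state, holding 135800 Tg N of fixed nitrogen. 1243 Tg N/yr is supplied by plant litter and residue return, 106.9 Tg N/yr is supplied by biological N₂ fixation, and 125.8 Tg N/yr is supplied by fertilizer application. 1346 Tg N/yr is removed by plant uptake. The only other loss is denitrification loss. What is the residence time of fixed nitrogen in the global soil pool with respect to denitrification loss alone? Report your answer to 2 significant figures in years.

At steady state ΣF_in = ΣF_out.
ΣF_in = 1243 + 106.9 + 125.8 = 1475.7 Tg N/yr.
Denitrification loss flux = ΣF_in − (1346) = 1475.7 − 1346 = 129.7 Tg N/yr.
τ = M / F = 135800 / 129.7 = 1047 yr.

1000 yr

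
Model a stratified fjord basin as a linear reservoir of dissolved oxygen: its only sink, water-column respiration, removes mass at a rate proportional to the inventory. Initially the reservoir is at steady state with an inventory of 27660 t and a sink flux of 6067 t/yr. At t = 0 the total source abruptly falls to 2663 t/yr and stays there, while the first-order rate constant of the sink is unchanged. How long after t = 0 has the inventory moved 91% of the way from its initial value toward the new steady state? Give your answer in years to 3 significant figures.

τ = M₀/F₀ = 27660/6067 = 4.559 yr.
The remaining gap fraction is e^(−t/τ); 91% covered ⇒ e^(−t/τ) = 0.0900.
t = −τ ln(0.0900) = 4.559 × 2.408 = 10.98 yr.

11.0 yr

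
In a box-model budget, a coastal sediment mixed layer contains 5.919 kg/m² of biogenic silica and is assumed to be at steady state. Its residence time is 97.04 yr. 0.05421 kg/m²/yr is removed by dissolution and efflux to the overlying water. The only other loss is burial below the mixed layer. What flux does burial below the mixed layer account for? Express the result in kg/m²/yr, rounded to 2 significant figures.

0.0068 kg/m²/yr

Total removal F = M/τ = 5.919 / 97.04 = 0.06100 kg/m²/yr.
Burial below the mixed layer = F − (0.05421) = 0.06100 − 0.05421 = 0.006785 kg/m²/yr.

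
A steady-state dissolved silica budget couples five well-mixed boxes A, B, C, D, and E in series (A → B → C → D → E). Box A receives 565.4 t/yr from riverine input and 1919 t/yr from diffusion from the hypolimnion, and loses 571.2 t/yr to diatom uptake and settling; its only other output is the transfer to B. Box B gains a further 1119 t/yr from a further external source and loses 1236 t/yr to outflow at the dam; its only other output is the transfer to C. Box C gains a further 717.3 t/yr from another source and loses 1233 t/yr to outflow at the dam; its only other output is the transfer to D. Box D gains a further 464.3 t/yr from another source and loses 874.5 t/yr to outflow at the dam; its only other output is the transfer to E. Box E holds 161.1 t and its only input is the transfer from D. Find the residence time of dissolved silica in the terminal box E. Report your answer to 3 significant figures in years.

Box A: F(A→B) = (565.4 + 1919) − 571.2 = 1913.2 t/yr.
Box B: F(B→C) = (1913.2 + 1119) − 1236 = 1796.2 t/yr.
Box C: F(C→D) = (1796.2 + 717.3) − 1233 = 1280.5 t/yr.
Box D: F(D→E) = (1280.5 + 464.3) − 874.5 = 870.30 t/yr.
Box E throughput = its input = 870.30 t/yr; τ = 161.1 / 870.30 = 0.1851 yr.

0.185 yr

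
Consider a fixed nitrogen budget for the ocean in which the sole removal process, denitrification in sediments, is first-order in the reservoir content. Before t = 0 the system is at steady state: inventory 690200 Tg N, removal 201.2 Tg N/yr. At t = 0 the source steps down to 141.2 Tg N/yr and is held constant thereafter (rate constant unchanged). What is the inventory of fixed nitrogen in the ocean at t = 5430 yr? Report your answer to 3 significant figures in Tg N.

Residence time τ = M₀/F₀ = 3430 yr. The eventual steady state is M_∞ = M₀·(F₁/F₀) = 690200 × 141.2/201.2 = 484370 Tg N.
The anomaly ΔM(t) = M(t) − M_∞ decays as ΔM₀·e^(−t/τ) with ΔM₀ = 690200 − 484370 = 205800 Tg N.
At t = 5430 yr, e^(−t/τ) = e^(−1.583) = 0.2054, so ΔM = 42270 Tg N and M = 484370 + 42270 = 526650 Tg N.

527000 Tg N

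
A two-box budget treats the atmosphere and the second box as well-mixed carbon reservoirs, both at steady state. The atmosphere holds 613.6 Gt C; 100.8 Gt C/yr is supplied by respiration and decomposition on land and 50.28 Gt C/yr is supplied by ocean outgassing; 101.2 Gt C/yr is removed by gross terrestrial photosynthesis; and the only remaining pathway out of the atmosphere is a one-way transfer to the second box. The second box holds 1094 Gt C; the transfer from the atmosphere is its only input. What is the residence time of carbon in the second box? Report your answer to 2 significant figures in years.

22 yr

Balance the atmosphere: ΣF_in = 100.8 + 50.28 = 151.08 Gt C/yr.
Transfer to the second box = ΣF_in − (101.2) = 49.880 Gt C/yr.
At steady state the output of the second box equals its input, 49.880 Gt C/yr.
τ = M / F = 1094 / 49.880 = 21.93 yr.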